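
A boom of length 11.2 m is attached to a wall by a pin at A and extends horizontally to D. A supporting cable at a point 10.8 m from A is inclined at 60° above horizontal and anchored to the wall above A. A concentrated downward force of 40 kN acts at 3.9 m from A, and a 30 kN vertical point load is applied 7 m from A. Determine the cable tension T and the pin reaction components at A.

T = 39.13 kN, A_x = 19.57 kN, A_y = 36.11 kN

ΣM about A: T·sin60°·10.8 − 40·3.9 − 30·7 = 0 → T = 366/(10.8·0.866025) = 39.1315 ≈ 39.13 kN.
ΣF_x = 0: A_x − T·cos60° = 0 → A_x = 39.1315 × 0.5 = 19.57 kN.
ΣF_y = 0: A_y + T·sin60° − 40 − 30 = 0 → A_y = 70 − 39.1315 × 0.866025 = 36.11 kN.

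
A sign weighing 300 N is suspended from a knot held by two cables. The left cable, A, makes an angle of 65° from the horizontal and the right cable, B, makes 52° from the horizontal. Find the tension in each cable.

T_A = 207.3 N, T_B = 142.3 N

ΣF_x = 0: −T_A·cos65° + T_B·cos52° = 0 → T_B = 0.686446·T_A.
ΣF_y = 0: T_A·sin65° + T_B·sin52° = 300.
Substitute: T_A·(0.906308 + 0.686446·0.788011) = 300 → T_A = 207.292 ≈ 207.3 N.
Then T_B = 0.686446 × 207.292 = 142.3 N.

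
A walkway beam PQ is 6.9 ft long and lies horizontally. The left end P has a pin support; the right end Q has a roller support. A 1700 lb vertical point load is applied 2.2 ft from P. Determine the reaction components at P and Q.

P_x = 0, P_y = 1158 lb, Q_y = 542.0 lb

Taking moments about P: Q_y·6.9 − 1700·2.2 = 0 → Q_y = 3740/6.9 = 542.029 ≈ 542.0 lb.
ΣF_y = 0: P_y + 542.029 − 1700 = 0 → P_y = 1158 lb.
ΣF_x = 0: no horizontal applied forces, so P_x = 0.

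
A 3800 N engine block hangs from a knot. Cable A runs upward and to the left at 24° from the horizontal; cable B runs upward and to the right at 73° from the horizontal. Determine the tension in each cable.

T_A = 1119 N, T_B = 3498 N

ΣF_x = 0: −T_A·cos24° + T_B·cos73° = 0 → T_B = 3.1246·T_A.
ΣF_y = 0: T_A·sin24° + T_B·sin73° = 3800.
Substitute: T_A·(0.406737 + 3.1246·0.956305) = 3800 → T_A = 1119.36 ≈ 1119 N.
Then T_B = 3.1246 × 1119.36 = 3498 N.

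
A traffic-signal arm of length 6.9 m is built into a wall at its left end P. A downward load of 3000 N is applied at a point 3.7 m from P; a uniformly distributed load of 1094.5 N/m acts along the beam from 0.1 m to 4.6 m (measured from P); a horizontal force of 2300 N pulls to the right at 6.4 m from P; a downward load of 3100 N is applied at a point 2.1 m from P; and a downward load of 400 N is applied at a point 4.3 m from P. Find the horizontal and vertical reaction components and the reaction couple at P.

Resultant of the distributed load: 1094.5 × 4.5 = 4925.25 N at 2.35 m from P.
ΣF_x = 0: P_x + 2300 = 0 → P_x = -2300 N.
ΣF_y = 0: P_y − 3000 − 1094.5·4.5 − 3100 − 400 = 0 → P_y = 11430 N.
ΣM about P: M_P − 3000·3.7 − (1094.5·4.5)·2.35 − 3100·2.1 − 400·4.3 = 0 → M_P = 30900 N·m.

P_x = -2300 N, P_y = 11430 N, M_P = 30900 N·m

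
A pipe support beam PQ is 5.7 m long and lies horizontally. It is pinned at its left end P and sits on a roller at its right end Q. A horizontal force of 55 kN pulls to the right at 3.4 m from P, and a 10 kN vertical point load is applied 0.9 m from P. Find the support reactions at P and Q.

Moments about P: Q_y·5.7 − 10·0.9 = 0 → Q_y = 9/5.7 = 1.57895 ≈ 1.579 kN.
ΣF_y = 0: P_y + 1.57895 − 10 = 0 → P_y = 8.421 kN.
ΣF_x = 0: P_x + 55 = 0 → P_x = -55.00 kN.

P_x = -55.00 kN, P_y = 8.421 kN, Q_y = 1.579 kN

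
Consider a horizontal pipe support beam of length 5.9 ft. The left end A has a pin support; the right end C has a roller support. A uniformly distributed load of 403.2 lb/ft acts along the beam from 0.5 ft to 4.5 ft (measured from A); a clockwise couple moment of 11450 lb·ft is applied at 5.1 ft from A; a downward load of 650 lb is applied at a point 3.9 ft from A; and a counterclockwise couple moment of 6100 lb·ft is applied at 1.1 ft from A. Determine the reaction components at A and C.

A_x = 0, A_y = 243.0 lb, C_y = 2020 lb

Resultant of the distributed load: 403.2 × 4 = 1612.8 lb at 2.5 ft from A.
ΣM about A: C_y·5.9 − (403.2·4)·2.5 − 11450 − 650·3.9 + 6100 = 0 → C_y = 11917/5.9 = 2019.83 ≈ 2020 lb.
ΣF_y = 0: A_y + 2019.83 − 403.2·4 − 650 = 0 → A_y = 243.0 lb.
ΣF_x = 0: no horizontal applied forces, so A_x = 0.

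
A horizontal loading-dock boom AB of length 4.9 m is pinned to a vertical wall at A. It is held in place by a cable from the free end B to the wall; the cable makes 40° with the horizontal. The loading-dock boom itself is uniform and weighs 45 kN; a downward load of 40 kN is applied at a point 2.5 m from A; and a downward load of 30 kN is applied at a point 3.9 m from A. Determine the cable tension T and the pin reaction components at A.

T = 103.9 kN, A_x = 79.59 kN, A_y = 48.21 kN

ΣM about A: T·sin40°·4.9 − 45·2.45 − 40·2.5 − 30·3.9 = 0 → T = 327.25/(4.9·0.642788) = 103.9 kN.
ΣF_x = 0: A_x − T·cos40° = 0 → A_x = 103.9 × 0.766044 = 79.59 kN.
ΣF_y = 0: A_y + T·sin40° − 45 − 40 − 30 = 0 → A_y = 115 − 103.9 × 0.642788 = 48.21 kN.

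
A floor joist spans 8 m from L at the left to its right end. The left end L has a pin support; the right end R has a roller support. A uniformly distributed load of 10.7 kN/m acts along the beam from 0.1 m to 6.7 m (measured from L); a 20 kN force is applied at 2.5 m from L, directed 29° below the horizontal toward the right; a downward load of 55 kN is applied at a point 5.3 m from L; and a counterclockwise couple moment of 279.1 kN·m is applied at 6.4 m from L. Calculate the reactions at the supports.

L_x = -17.49 kN, L_y = 100.7 kN, R_y = 34.59 kN

Resultant of the distributed load: 10.7 × 6.6 = 70.62 kN at 3.4 m from L.
Taking moments about L: R_y·8 − (10.7·6.6)·3.4 − 20·sin29°·2.5 − 55·5.3 + 279.1 = 0 → R_y = 276.748/8 = 34.5935 ≈ 34.59 kN.
ΣF_y = 0: L_y + 34.5935 − 10.7·6.6 − 20·sin29° − 55 = 0 → L_y = 100.7 kN.
ΣF_x = 0: L_x + 20·cos29° = 0 → L_x = -17.49 kN.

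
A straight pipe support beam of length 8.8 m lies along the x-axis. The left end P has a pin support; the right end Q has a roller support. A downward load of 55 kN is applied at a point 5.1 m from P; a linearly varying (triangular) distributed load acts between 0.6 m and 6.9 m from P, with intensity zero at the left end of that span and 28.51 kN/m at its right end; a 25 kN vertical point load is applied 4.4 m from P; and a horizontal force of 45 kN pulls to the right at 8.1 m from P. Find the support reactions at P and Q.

Resultant of the triangular load: ½ × 28.51 × 6.3 = 89.8065 kN, acting at 4.8 m from P (one-third of the span from the peak).
Taking moments about P: Q_y·8.8 − 55·5.1 − (½·28.51·6.3)·4.8 − 25·4.4 = 0 → Q_y = 821.5712/8.8 = 93.3604 ≈ 93.36 kN.
ΣF_y = 0: P_y + 93.3604 − 55 − ½·28.51·6.3 − 25 = 0 → P_y = 76.45 kN.
ΣF_x = 0: P_x + 45 = 0 → P_x = -45.00 kN.

P_x = -45.00 kN, P_y = 76.45 kN, Q_y = 93.36 kN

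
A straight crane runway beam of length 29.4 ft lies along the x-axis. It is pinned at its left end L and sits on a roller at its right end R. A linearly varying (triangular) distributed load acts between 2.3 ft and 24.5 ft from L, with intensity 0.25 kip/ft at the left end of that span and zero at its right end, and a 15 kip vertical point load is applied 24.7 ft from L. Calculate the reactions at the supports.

Resultant of the triangular load: ½ × 0.25 × 22.2 = 2.775 kip, acting at 9.7 ft from L (one-third of the span from the peak).
Taking moments about L: R_y·29.4 − (½·0.25·22.2)·9.7 − 15·24.7 = 0 → R_y = 397.4175/29.4 = 13.5176 ≈ 13.52 kip.
ΣF_y = 0: L_y + 13.5176 − ½·0.25·22.2 − 15 = 0 → L_y = 4.257 kip.
ΣF_x = 0: no horizontal applied forces, so L_x = 0.

L_x = 0, L_y = 4.257 kip, R_y = 13.52 kip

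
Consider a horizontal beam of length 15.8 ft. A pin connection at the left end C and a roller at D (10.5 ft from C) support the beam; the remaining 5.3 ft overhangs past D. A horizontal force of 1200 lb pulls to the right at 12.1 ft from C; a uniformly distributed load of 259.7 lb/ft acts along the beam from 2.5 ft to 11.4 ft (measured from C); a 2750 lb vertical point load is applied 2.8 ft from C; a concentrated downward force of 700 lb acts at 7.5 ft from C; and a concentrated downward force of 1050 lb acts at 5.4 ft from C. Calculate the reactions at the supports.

Resultant of the distributed load: 259.7 × 8.9 = 2311.33 lb at 6.95 ft from C.
ΣM about C: D_y·10.5 − (259.7·8.9)·6.95 − 2750·2.8 − 700·7.5 − 1050·5.4 = 0 → D_y = 34683.7435/10.5 = 3303.21 ≈ 3303 lb.
ΣF_y = 0: C_y + 3303.21 − 259.7·8.9 − 2750 − 700 − 1050 = 0 → C_y = 3508 lb.
ΣF_x = 0: C_x + 1200 = 0 → C_x = -1200 lb.

C_x = -1200 lb, C_y = 3508 lb, D_y = 3303 lb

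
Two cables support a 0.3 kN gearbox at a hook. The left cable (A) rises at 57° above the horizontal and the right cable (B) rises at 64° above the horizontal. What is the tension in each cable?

T_A = 0.1534 kN, T_B = 0.1906 kN

ΣF_x = 0: −T_A·cos57° + T_B·cos64° = 0 → T_B = 1.24242·T_A.
ΣF_y = 0: T_A·sin57° + T_B·sin64° = 0.3.
Substitute: T_A·(0.838671 + 1.24242·0.898794) = 0.3 → T_A = 0.153425 ≈ 0.1534 kN.
Then T_B = 1.24242 × 0.153425 = 0.1906 kN.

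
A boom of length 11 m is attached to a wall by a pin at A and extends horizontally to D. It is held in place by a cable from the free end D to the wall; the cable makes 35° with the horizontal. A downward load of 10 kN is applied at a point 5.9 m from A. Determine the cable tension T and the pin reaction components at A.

ΣM about A: T·sin35°·11 − 10·5.9 = 0 → T = 59/(11·0.573576) = 9.35122 ≈ 9.351 kN.
ΣF_x = 0: A_x − T·cos35° = 0 → A_x = 9.35122 × 0.819152 = 7.660 kN.
ΣF_y = 0: A_y + T·sin35° − 10 = 0 → A_y = 10 − 9.35122 × 0.573576 = 4.636 kN.

T = 9.351 kN, A_x = 7.660 kN, A_y = 4.636 kN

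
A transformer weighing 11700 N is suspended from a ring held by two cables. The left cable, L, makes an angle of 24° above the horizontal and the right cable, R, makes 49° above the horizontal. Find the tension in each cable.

T_L = 8027 N, T_R = 11180 N

ΣF_x = 0: −T_L·cos24° + T_R·cos49° = 0 → T_R = 1.39247·T_L.
ΣF_y = 0: T_L·sin24° + T_R·sin49° = 11700.
Substitute: T_L·(0.406737 + 1.39247·0.75471) = 11700 → T_L = 8026.63 ≈ 8027 N.
Then T_R = 1.39247 × 8026.63 = 11180 N.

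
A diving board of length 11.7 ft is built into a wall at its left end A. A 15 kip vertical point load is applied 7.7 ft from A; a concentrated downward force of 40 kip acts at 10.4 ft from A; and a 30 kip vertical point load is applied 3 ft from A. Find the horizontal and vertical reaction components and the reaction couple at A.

ΣF_x = 0: A_x = 0.
ΣF_y = 0: A_y − 15 − 40 − 30 = 0 → A_y = 85.00 kip.
ΣM about A: M_A − 15·7.7 − 40·10.4 − 30·3 = 0 → M_A = 621.5 kip·ft.

A_x = 0, A_y = 85.00 kip, M_A = 621.5 kip·ft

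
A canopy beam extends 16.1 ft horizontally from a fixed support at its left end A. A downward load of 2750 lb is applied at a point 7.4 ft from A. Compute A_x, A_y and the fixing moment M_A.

A_x = 0, A_y = 2750 lb, M_A = 20350 lb·ft

ΣF_x = 0: A_x = 0.
ΣF_y = 0: A_y − 2750 = 0 → A_y = 2750 lb.
ΣM about A: M_A − 2750·7.4 = 0 → M_A = 20350 lb·ft.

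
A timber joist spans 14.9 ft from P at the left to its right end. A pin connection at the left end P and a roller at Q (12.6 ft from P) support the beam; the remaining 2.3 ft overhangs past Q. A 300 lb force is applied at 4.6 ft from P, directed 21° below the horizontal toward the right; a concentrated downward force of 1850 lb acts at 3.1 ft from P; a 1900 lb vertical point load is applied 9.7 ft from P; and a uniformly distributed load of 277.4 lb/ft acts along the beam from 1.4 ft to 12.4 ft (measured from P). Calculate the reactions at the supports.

Resultant of the distributed load: 277.4 × 11 = 3051.4 lb at 6.9 ft from P.
Taking moments about P: Q_y·12.6 − 300·sin21°·4.6 − 1850·3.1 − 1900·9.7 − (277.4·11)·6.9 = 0 → Q_y = 45714.2/12.6 = 3628.11 ≈ 3628 lb.
ΣF_y = 0: P_y + 3628.11 − 300·sin21° − 1850 − 1900 − 277.4·11 = 0 → P_y = 3281 lb.
ΣF_x = 0: P_x + 300·cos21° = 0 → P_x = -280.1 lb.

P_x = -280.1 lb, P_y = 3281 lb, Q_y = 3628 lb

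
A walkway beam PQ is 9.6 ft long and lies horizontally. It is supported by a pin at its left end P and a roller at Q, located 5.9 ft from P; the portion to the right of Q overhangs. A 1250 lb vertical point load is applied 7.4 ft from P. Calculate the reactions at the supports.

P_x = 0, P_y = -317.8 lb, Q_y = 1568 lb

ΣM about P: Q_y·5.9 − 1250·7.4 = 0 → Q_y = 9250/5.9 = 1567.8 ≈ 1568 lb.
ΣF_y = 0: P_y + 1567.8 − 1250 = 0 → P_y = -317.8 lb.
ΣF_x = 0: no horizontal applied forces, so P_x = 0.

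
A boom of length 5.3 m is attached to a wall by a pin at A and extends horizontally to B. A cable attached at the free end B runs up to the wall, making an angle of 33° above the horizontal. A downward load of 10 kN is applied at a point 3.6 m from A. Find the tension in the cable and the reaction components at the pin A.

ΣM about A: T·sin33°·5.3 − 10·3.6 = 0 → T = 36/(5.3·0.544639) = 12.4715 ≈ 12.47 kN.
ΣF_x = 0: A_x − T·cos33° = 0 → A_x = 12.4715 × 0.838671 = 10.46 kN.
ΣF_y = 0: A_y + T·sin33° − 10 = 0 → A_y = 10 − 12.4715 × 0.544639 = 3.208 kN.

T = 12.47 kN, A_x = 10.46 kN, A_y = 3.208 kN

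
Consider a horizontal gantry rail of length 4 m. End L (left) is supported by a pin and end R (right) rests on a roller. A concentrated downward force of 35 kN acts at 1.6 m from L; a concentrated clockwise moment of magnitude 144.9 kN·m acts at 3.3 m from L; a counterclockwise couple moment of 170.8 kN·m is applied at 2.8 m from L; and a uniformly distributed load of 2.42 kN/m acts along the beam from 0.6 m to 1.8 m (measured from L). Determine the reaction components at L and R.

L_x = 0, L_y = 29.51 kN, R_y = 8.396 kN

Resultant of the distributed load: 2.42 × 1.2 = 2.904 kN at 1.2 m from L.
Moments about L: R_y·4 − 35·1.6 − 144.9 + 170.8 − (2.42·1.2)·1.2 = 0 → R_y = 33.5848/4 = 8.3962 ≈ 8.396 kN.
ΣF_y = 0: L_y + 8.3962 − 35 − 2.42·1.2 = 0 → L_y = 29.51 kN.
ΣF_x = 0: no horizontal applied forces, so L_x = 0.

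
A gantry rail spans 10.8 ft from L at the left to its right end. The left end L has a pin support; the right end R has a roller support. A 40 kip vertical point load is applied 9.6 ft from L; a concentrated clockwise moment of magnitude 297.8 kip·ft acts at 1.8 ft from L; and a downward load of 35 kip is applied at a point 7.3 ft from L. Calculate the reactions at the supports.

L_x = 0, L_y = -11.79 kip, R_y = 86.79 kip

ΣM about L: R_y·10.8 − 40·9.6 − 297.8 − 35·7.3 = 0 → R_y = 937.3/10.8 = 86.787 ≈ 86.79 kip.
ΣF_y = 0: L_y + 86.787 − 40 − 35 = 0 → L_y = -11.79 kip.
ΣF_x = 0: no horizontal applied forces, so L_x = 0.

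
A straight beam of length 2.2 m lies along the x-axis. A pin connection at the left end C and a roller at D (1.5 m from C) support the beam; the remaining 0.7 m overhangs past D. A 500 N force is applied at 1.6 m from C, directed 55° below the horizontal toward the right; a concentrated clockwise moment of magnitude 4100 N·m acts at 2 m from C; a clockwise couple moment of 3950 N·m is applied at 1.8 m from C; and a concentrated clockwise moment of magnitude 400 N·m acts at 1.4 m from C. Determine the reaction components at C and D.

Moments about C: D_y·1.5 − 500·sin55°·1.6 − 4100 − 3950 − 400 = 0 → D_y = 9105.32/1.5 = 6070.21 ≈ 6070 N.
ΣF_y = 0: C_y + 6070.21 − 500·sin55° = 0 → C_y = -5661 N.
ΣF_x = 0: C_x + 500·cos55° = 0 → C_x = -286.8 N.

C_x = -286.8 N, C_y = -5661 N, D_y = 6070 N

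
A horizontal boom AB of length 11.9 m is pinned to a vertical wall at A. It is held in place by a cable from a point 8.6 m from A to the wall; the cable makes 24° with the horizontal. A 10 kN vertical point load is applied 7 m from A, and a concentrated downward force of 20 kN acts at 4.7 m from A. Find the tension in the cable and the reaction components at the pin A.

ΣM about A: T·sin24°·8.6 − 10·7 − 20·4.7 = 0 → T = 164/(8.6·0.406737) = 46.8848 ≈ 46.88 kN.
ΣF_x = 0: A_x − T·cos24° = 0 → A_x = 46.8848 × 0.913545 = 42.83 kN.
ΣF_y = 0: A_y + T·sin24° − 10 − 20 = 0 → A_y = 30 − 46.8848 × 0.406737 = 10.93 kN.

T = 46.88 kN, A_x = 42.83 kN, A_y = 10.93 kN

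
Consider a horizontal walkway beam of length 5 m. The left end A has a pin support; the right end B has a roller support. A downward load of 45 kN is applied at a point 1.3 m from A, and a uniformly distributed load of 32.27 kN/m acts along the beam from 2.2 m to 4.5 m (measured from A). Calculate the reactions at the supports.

Resultant of the distributed load: 32.27 × 2.3 = 74.221 kN at 3.35 m from A.
Moments about A: B_y·5 − 45·1.3 − (32.27·2.3)·3.35 = 0 → B_y = 307.14035/5 = 61.4281 ≈ 61.43 kN.
ΣF_y = 0: A_y + 61.4281 − 45 − 32.27·2.3 = 0 → A_y = 57.79 kN.
ΣF_x = 0: no horizontal applied forces, so A_x = 0.

A_x = 0, A_y = 57.79 kN, B_y = 61.43 kN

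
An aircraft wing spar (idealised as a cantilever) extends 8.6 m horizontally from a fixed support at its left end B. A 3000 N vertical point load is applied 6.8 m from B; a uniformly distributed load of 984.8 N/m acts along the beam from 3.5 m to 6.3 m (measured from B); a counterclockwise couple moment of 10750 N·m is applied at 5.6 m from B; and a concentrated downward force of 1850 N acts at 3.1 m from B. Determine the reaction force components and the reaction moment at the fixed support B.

Resultant of the distributed load: 984.8 × 2.8 = 2757.44 N at 4.9 m from B.
ΣF_x = 0: B_x = 0.
ΣF_y = 0: B_y − 3000 − 984.8·2.8 − 1850 = 0 → B_y = 7607 N.
ΣM about B: M_B − 3000·6.8 − (984.8·2.8)·4.9 + 10750 − 1850·3.1 = 0 → M_B = 28900 N·m.

B_x = 0, B_y = 7607 N, M_B = 28900 N·m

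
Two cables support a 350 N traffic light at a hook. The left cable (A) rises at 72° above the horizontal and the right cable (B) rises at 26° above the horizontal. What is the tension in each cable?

ΣF_x = 0: −T_A·cos72° + T_B·cos26° = 0 → T_B = 0.343813·T_A.
ΣF_y = 0: T_A·sin72° + T_B·sin26° = 350.
Substitute: T_A·(0.951057 + 0.343813·0.438371) = 350 → T_A = 317.669 ≈ 317.7 N.
Then T_B = 0.343813 × 317.669 = 109.2 N.

T_A = 317.7 N, T_B = 109.2 N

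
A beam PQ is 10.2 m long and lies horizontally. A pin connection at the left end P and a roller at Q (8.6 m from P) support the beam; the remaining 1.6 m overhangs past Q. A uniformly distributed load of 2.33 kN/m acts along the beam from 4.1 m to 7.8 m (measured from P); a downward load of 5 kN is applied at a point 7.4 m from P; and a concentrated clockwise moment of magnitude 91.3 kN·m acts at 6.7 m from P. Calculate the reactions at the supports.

Resultant of the distributed load: 2.33 × 3.7 = 8.621 kN at 5.95 m from P.
Taking moments about P: Q_y·8.6 − (2.33·3.7)·5.95 − 5·7.4 − 91.3 = 0 → Q_y = 179.59495/8.6 = 20.8831 ≈ 20.88 kN.
ΣF_y = 0: P_y + 20.8831 − 2.33·3.7 − 5 = 0 → P_y = -7.262 kN.
ΣF_x = 0: no horizontal applied forces, so P_x = 0.

P_x = 0, P_y = -7.262 kN, Q_y = 20.88 kN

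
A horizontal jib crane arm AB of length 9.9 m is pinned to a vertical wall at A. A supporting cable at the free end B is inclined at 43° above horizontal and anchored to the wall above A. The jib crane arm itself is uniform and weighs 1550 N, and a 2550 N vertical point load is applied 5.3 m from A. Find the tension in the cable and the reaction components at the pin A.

T = 3138 N, A_x = 2295 N, A_y = 1960 N

ΣM about A: T·sin43°·9.9 − 1550·4.95 − 2550·5.3 = 0 → T = 21187.5/(9.9·0.681998) = 3138.06 ≈ 3138 N.
ΣF_x = 0: A_x − T·cos43° = 0 → A_x = 3138.06 × 0.731354 = 2295 N.
ΣF_y = 0: A_y + T·sin43° − 1550 − 2550 = 0 → A_y = 4100 − 3138.06 × 0.681998 = 1960 N.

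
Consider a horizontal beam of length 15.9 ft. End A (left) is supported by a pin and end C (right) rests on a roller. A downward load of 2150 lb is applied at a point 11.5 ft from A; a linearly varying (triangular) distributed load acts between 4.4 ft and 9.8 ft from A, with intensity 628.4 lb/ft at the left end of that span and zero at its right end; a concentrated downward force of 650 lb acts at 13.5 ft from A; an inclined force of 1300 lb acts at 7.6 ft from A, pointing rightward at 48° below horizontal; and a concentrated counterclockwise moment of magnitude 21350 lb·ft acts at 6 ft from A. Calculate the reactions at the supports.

A_x = -869.9 lb, A_y = 3575 lb, C_y = 1888 lb

Resultant of the triangular load: ½ × 628.4 × 5.4 = 1696.68 lb, acting at 6.2 ft from A (one-third of the span from the peak).
ΣM about A: C_y·15.9 − 2150·11.5 − (½·628.4·5.4)·6.2 − 650·13.5 − 1300·sin48°·7.6 + 21350 = 0 → C_y = 30011.7/15.9 = 1887.53 ≈ 1888 lb.
ΣF_y = 0: A_y + 1887.53 − 2150 − ½·628.4·5.4 − 650 − 1300·sin48° = 0 → A_y = 3575 lb.
ΣF_x = 0: A_x + 1300·cos48° = 0 → A_x = -869.9 lb.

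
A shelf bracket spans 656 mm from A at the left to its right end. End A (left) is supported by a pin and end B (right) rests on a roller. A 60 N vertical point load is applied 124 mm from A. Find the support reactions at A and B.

A_x = 0, A_y = 48.66 N, B_y = 11.34 N

Taking moments about A: B_y·656 − 60·124 = 0 → B_y = 7440/656 = 11.3415 ≈ 11.34 N.
ΣF_y = 0: A_y + 11.3415 − 60 = 0 → A_y = 48.66 N.
ΣF_x = 0: no horizontal applied forces, so A_x = 0.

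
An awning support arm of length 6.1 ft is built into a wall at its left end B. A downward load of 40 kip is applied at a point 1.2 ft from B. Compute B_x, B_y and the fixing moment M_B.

B_x = 0, B_y = 40.00 kip, M_B = 48.00 kip·ft

ΣF_x = 0: B_x = 0.
ΣF_y = 0: B_y − 40 = 0 → B_y = 40.00 kip.
ΣM about B: M_B − 40·1.2 = 0 → M_B = 48.00 kip·ft.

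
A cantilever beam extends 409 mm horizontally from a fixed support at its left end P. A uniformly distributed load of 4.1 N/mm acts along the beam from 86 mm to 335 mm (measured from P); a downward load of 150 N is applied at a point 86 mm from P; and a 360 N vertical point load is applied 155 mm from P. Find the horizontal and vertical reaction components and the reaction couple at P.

P_x = 0, P_y = 1531 N, M_P = 283600 N·mm

Resultant of the distributed load: 4.1 × 249 = 1020.9 N at 210.5 mm from P.
ΣF_x = 0: P_x = 0.
ΣF_y = 0: P_y − 4.1·249 − 150 − 360 = 0 → P_y = 1531 N.
ΣM about P: M_P − (4.1·249)·210.5 − 150·86 − 360·155 = 0 → M_P = 283600 N·mm.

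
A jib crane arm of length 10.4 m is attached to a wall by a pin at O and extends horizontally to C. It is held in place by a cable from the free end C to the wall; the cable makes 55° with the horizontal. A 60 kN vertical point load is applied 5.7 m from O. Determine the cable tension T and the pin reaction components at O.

ΣM about O: T·sin55°·10.4 − 60·5.7 = 0 → T = 342/(10.4·0.819152) = 40.1447 ≈ 40.14 kN.
ΣF_x = 0: O_x − T·cos55° = 0 → O_x = 40.1447 × 0.573576 = 23.03 kN.
ΣF_y = 0: O_y + T·sin55° − 60 = 0 → O_y = 60 − 40.1447 × 0.819152 = 27.12 kN.

T = 40.14 kN, O_x = 23.03 kN, O_y = 27.12 kN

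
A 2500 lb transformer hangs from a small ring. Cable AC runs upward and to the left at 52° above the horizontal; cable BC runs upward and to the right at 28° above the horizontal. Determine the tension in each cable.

T_AC = 2241 lb, T_BC = 1563 lb

ΣF_x = 0: −T_AC·cos52° + T_BC·cos28° = 0 → T_BC = 0.69728·T_AC.
ΣF_y = 0: T_AC·sin52° + T_BC·sin28° = 2500.
Substitute: T_AC·(0.788011 + 0.69728·0.469472) = 2500 → T_AC = 2241.42 ≈ 2241 lb.
Then T_BC = 0.69728 × 2241.42 = 1563 lb.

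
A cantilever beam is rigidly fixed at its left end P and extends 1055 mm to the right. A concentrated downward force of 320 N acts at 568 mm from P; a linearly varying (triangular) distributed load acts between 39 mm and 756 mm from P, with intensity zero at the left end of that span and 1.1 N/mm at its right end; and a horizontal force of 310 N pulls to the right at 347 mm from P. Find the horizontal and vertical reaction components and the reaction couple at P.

P_x = -310.0 N, P_y = 714.4 N, M_P = 385600 N·mm

Resultant of the triangular load: ½ × 1.1 × 717 = 394.35 N, acting at 517 mm from P (one-third of the span from the peak).
ΣF_x = 0: P_x + 310 = 0 → P_x = -310.0 N.
ΣF_y = 0: P_y − 320 − ½·1.1·717 = 0 → P_y = 714.4 N.
ΣM about P: M_P − 320·568 − (½·1.1·717)·517 = 0 → M_P = 385600 N·mm.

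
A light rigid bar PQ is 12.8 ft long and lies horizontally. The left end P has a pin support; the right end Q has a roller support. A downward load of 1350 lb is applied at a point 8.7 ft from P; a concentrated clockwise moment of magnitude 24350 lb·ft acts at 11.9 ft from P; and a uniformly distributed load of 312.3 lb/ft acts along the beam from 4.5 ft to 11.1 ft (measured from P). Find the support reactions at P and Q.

Resultant of the distributed load: 312.3 × 6.6 = 2061.18 lb at 7.8 ft from P.
Taking moments about P: Q_y·12.8 − 1350·8.7 − 24350 − (312.3·6.6)·7.8 = 0 → Q_y = 52172.204/12.8 = 4075.95 ≈ 4076 lb.
ΣF_y = 0: P_y + 4075.95 − 1350 − 312.3·6.6 = 0 → P_y = -664.8 lb.
ΣF_x = 0: no horizontal applied forces, so P_x = 0.

P_x = 0, P_y = -664.8 lb, Q_y = 4076 lb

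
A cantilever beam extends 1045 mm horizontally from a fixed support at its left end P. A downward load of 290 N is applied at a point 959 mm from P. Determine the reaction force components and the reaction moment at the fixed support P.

P_x = 0, P_y = 290.0 N, M_P = 278100 N·mm

ΣF_x = 0: P_x = 0.
ΣF_y = 0: P_y − 290 = 0 → P_y = 290.0 N.
ΣM about P: M_P − 290·959 = 0 → M_P = 278100 N·mm.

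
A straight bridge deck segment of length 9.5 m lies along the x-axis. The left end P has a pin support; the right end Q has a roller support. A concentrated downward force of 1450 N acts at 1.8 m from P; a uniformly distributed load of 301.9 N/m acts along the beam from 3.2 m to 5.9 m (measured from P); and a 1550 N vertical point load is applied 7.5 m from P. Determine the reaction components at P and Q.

Resultant of the distributed load: 301.9 × 2.7 = 815.13 N at 4.55 m from P.
Moments about P: Q_y·9.5 − 1450·1.8 − (301.9·2.7)·4.55 − 1550·7.5 = 0 → Q_y = 17943.8415/9.5 = 1888.83 ≈ 1889 N.
ΣF_y = 0: P_y + 1888.83 − 1450 − 301.9·2.7 − 1550 = 0 → P_y = 1926 N.
ΣF_x = 0: no horizontal applied forces, so P_x = 0.

P_x = 0, P_y = 1926 N, Q_y = 1889 N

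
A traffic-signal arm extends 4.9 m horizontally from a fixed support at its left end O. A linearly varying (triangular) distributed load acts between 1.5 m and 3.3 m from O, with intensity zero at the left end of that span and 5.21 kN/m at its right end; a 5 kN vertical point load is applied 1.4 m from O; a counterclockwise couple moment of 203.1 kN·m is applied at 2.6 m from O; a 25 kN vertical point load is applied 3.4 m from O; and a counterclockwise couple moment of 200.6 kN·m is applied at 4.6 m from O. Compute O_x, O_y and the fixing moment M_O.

O_x = 0, O_y = 34.69 kN, M_O = -299.0 kN·m

Resultant of the triangular load: ½ × 5.21 × 1.8 = 4.689 kN, acting at 2.7 m from O (one-third of the span from the peak).
ΣF_x = 0: O_x = 0.
ΣF_y = 0: O_y − ½·5.21·1.8 − 5 − 25 = 0 → O_y = 34.69 kN.
ΣM about O: M_O − (½·5.21·1.8)·2.7 − 5·1.4 + 203.1 − 25·3.4 + 200.6 = 0 → M_O = -299.0 kN·m.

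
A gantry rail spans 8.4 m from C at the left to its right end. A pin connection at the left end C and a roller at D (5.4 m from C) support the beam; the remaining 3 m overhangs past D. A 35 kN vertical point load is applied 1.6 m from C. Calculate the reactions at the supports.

ΣM about C: D_y·5.4 − 35·1.6 = 0 → D_y = 56/5.4 = 10.3704 ≈ 10.37 kN.
ΣF_y = 0: C_y + 10.3704 − 35 = 0 → C_y = 24.63 kN.
ΣF_x = 0: no horizontal applied forces, so C_x = 0.

C_x = 0, C_y = 24.63 kN, D_y = 10.37 kN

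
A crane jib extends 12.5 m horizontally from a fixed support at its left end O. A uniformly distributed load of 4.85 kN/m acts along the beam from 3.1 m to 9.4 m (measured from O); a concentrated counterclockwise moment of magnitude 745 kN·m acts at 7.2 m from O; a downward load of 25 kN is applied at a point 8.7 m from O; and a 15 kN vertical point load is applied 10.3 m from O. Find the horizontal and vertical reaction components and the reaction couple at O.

Resultant of the distributed load: 4.85 × 6.3 = 30.555 kN at 6.25 m from O.
ΣF_x = 0: O_x = 0.
ΣF_y = 0: O_y − 4.85·6.3 − 25 − 15 = 0 → O_y = 70.56 kN.
ΣM about O: M_O − (4.85·6.3)·6.25 + 745 − 25·8.7 − 15·10.3 = 0 → M_O = -182.0 kN·m.

O_x = 0, O_y = 70.56 kN, M_O = -182.0 kN·m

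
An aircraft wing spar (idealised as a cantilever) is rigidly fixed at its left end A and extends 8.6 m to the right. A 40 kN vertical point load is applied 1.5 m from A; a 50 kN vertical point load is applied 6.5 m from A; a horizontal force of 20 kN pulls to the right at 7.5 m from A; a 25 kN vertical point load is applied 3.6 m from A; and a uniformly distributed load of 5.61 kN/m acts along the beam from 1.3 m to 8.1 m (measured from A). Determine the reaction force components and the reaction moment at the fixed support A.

Resultant of the distributed load: 5.61 × 6.8 = 38.148 kN at 4.7 m from A.
ΣF_x = 0: A_x + 20 = 0 → A_x = -20.00 kN.
ΣF_y = 0: A_y − 40 − 50 − 25 − 5.61·6.8 = 0 → A_y = 153.1 kN.
ΣM about A: M_A − 40·1.5 − 50·6.5 − 25·3.6 − (5.61·6.8)·4.7 = 0 → M_A = 654.3 kN·m.

A_x = -20.00 kN, A_y = 153.1 kN, M_A = 654.3 kN·m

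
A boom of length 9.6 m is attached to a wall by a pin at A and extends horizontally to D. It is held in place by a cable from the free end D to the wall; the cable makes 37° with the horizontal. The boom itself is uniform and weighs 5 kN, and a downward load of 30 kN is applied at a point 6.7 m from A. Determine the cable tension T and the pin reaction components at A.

ΣM about A: T·sin37°·9.6 − 5·4.8 − 30·6.7 = 0 → T = 225/(9.6·0.601815) = 38.9447 ≈ 38.94 kN.
ΣF_x = 0: A_x − T·cos37° = 0 → A_x = 38.9447 × 0.798636 = 31.10 kN.
ΣF_y = 0: A_y + T·sin37° − 5 − 30 = 0 → A_y = 35 − 38.9447 × 0.601815 = 11.56 kN.

T = 38.94 kN, A_x = 31.10 kN, A_y = 11.56 kN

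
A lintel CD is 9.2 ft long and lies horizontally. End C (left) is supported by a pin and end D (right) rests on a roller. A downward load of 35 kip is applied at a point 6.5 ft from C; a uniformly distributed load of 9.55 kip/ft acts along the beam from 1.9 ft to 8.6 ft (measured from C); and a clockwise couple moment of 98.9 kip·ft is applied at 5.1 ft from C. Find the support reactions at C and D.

C_x = 0, C_y = 26.99 kip, D_y = 71.99 kip

Resultant of the distributed load: 9.55 × 6.7 = 63.985 kip at 5.25 ft from C.
Moments about C: D_y·9.2 − 35·6.5 − (9.55·6.7)·5.25 − 98.9 = 0 → D_y = 662.32125/9.2 = 71.9914 ≈ 71.99 kip.
ΣF_y = 0: C_y + 71.9914 − 35 − 9.55·6.7 = 0 → C_y = 26.99 kip.
ΣF_x = 0: no horizontal applied forces, so C_x = 0.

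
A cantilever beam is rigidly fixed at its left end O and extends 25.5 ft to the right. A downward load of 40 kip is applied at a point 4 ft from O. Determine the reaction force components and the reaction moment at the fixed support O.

ΣF_x = 0: O_x = 0.
ΣF_y = 0: O_y − 40 = 0 → O_y = 40.00 kip.
ΣM about O: M_O − 40·4 = 0 → M_O = 160.0 kip·ft.

O_x = 0, O_y = 40.00 kip, M_O = 160.0 kip·ft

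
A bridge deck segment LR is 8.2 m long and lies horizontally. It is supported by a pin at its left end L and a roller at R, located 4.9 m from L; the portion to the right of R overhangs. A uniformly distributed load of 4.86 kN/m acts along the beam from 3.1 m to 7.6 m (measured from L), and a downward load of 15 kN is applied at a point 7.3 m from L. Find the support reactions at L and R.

Resultant of the distributed load: 4.86 × 4.5 = 21.87 kN at 5.35 m from L.
Moments about L: R_y·4.9 − (4.86·4.5)·5.35 − 15·7.3 = 0 → R_y = 226.5045/4.9 = 46.2254 ≈ 46.23 kN.
ΣF_y = 0: L_y + 46.2254 − 4.86·4.5 − 15 = 0 → L_y = -9.355 kN.
ΣF_x = 0: no horizontal applied forces, so L_x = 0.

L_x = 0, L_y = -9.355 kN, R_y = 46.23 kN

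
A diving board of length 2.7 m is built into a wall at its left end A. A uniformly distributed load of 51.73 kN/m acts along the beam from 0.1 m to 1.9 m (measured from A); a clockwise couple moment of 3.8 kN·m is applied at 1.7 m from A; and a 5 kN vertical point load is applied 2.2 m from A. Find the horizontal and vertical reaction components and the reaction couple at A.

A_x = 0, A_y = 98.11 kN, M_A = 107.9 kN·m

Resultant of the distributed load: 51.73 × 1.8 = 93.114 kN at 1 m from A.
ΣF_x = 0: A_x = 0.
ΣF_y = 0: A_y − 51.73·1.8 − 5 = 0 → A_y = 98.11 kN.
ΣM about A: M_A − (51.73·1.8)·1 − 3.8 − 5·2.2 = 0 → M_A = 107.9 kN·m.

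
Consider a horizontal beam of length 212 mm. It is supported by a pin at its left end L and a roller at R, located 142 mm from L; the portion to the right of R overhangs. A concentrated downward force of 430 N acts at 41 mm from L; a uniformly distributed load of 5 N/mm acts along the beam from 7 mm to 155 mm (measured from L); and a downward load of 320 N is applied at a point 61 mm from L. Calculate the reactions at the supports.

Resultant of the distributed load: 5 × 148 = 740 N at 81 mm from L.
Taking moments about L: R_y·142 − 430·41 − (5·148)·81 − 320·61 = 0 → R_y = 97090/142 = 683.732 ≈ 683.7 N.
ΣF_y = 0: L_y + 683.732 − 430 − 5·148 − 320 = 0 → L_y = 806.3 N.
ΣF_x = 0: no horizontal applied forces, so L_x = 0.

L_x = 0, L_y = 806.3 N, R_y = 683.7 N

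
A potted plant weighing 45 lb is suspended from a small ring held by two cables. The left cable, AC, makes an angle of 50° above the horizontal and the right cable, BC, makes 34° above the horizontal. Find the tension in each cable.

ΣF_x = 0: −T_AC·cos50° + T_BC·cos34° = 0 → T_BC = 0.775342·T_AC.
ΣF_y = 0: T_AC·sin50° + T_BC·sin34° = 45.
Substitute: T_AC·(0.766044 + 0.775342·0.559193) = 45 → T_AC = 37.5122 ≈ 37.51 lb.
Then T_BC = 0.775342 × 37.5122 = 29.08 lb.

T_AC = 37.51 lb, T_BC = 29.08 lb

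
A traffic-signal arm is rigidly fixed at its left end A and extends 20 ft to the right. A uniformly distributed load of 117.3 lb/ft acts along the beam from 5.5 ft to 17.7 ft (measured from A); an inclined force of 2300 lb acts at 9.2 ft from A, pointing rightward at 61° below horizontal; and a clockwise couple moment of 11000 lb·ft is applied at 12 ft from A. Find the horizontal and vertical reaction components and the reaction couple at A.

Resultant of the distributed load: 117.3 × 12.2 = 1431.06 lb at 11.6 ft from A.
ΣF_x = 0: A_x + 2300·cos61° = 0 → A_x = -1115 lb.
ΣF_y = 0: A_y − 117.3·12.2 − 2300·sin61° = 0 → A_y = 3443 lb.
ΣM about A: M_A − (117.3·12.2)·11.6 − 2300·sin61°·9.2 − 11000 = 0 → M_A = 46110 lb·ft.

A_x = -1115 lb, A_y = 3443 lb, M_A = 46110 lb·ft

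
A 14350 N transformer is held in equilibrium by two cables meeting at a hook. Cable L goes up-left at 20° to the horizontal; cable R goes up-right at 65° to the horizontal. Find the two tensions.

ΣF_x = 0: −T_L·cos20° + T_R·cos65° = 0 → T_R = 2.2235·T_L.
ΣF_y = 0: T_L·sin20° + T_R·sin65° = 14350.
Substitute: T_L·(0.34202 + 2.2235·0.906308) = 14350 → T_L = 6087.74 ≈ 6088 N.
Then T_R = 2.2235 × 6087.74 = 13540 N.

T_L = 6088 N, T_R = 13540 N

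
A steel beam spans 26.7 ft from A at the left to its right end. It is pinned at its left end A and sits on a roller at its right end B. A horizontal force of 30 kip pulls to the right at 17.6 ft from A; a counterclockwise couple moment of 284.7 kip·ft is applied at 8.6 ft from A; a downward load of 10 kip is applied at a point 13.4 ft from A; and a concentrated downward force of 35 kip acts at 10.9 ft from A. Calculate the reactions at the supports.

ΣM about A: B_y·26.7 + 284.7 − 10·13.4 − 35·10.9 = 0 → B_y = 230.8/26.7 = 8.64419 ≈ 8.644 kip.
ΣF_y = 0: A_y + 8.64419 − 10 − 35 = 0 → A_y = 36.36 kip.
ΣF_x = 0: A_x + 30 = 0 → A_x = -30.00 kip.

A_x = -30.00 kip, A_y = 36.36 kip, B_y = 8.644 kip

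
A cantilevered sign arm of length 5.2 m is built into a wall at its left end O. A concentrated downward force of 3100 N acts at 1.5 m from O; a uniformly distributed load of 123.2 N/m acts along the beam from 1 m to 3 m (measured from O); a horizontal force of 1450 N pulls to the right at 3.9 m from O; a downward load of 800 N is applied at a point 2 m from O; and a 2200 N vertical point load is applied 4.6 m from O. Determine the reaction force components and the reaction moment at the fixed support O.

O_x = -1450 N, O_y = 6346 N, M_O = 16860 N·m

Resultant of the distributed load: 123.2 × 2 = 246.4 N at 2 m from O.
ΣF_x = 0: O_x + 1450 = 0 → O_x = -1450 N.
ΣF_y = 0: O_y − 3100 − 123.2·2 − 800 − 2200 = 0 → O_y = 6346 N.
ΣM about O: M_O − 3100·1.5 − (123.2·2)·2 − 800·2 − 2200·4.6 = 0 → M_O = 16860 N·m.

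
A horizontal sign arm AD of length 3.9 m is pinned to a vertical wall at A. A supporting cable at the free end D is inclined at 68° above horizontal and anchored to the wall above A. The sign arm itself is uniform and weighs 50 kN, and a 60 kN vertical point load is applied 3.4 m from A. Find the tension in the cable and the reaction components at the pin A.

ΣM about A: T·sin68°·3.9 − 50·1.95 − 60·3.4 = 0 → T = 301.5/(3.9·0.927184) = 83.379 ≈ 83.38 kN.
ΣF_x = 0: A_x − T·cos68° = 0 → A_x = 83.379 × 0.374607 = 31.23 kN.
ΣF_y = 0: A_y + T·sin68° − 50 − 60 = 0 → A_y = 110 − 83.379 × 0.927184 = 32.69 kN.

T = 83.38 kN, A_x = 31.23 kN, A_y = 32.69 kN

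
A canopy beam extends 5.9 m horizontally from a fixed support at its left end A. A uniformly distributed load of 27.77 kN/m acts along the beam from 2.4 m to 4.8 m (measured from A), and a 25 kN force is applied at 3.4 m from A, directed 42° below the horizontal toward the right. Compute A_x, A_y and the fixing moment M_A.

A_x = -18.58 kN, A_y = 83.38 kN, M_A = 296.8 kN·m

Resultant of the distributed load: 27.77 × 2.4 = 66.648 kN at 3.6 m from A.
ΣF_x = 0: A_x + 25·cos42° = 0 → A_x = -18.58 kN.
ΣF_y = 0: A_y − 27.77·2.4 − 25·sin42° = 0 → A_y = 83.38 kN.
ΣM about A: M_A − (27.77·2.4)·3.6 − 25·sin42°·3.4 = 0 → M_A = 296.8 kN·m.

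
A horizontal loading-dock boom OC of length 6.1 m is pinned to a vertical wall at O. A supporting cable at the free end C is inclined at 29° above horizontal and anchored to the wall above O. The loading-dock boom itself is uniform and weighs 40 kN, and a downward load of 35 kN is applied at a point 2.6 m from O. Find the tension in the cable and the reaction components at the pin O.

ΣM about O: T·sin29°·6.1 − 40·3.05 − 35·2.6 = 0 → T = 213/(6.1·0.48481) = 72.0242 ≈ 72.02 kN.
ΣF_x = 0: O_x − T·cos29° = 0 → O_x = 72.0242 × 0.87462 = 62.99 kN.
ΣF_y = 0: O_y + T·sin29° − 40 − 35 = 0 → O_y = 75 − 72.0242 × 0.48481 = 40.08 kN.

T = 72.02 kN, O_x = 62.99 kN, O_y = 40.08 kN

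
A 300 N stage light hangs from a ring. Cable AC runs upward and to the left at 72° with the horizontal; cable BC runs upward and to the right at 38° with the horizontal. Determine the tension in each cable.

ΣF_x = 0: −T_AC·cos72° + T_BC·cos38° = 0 → T_BC = 0.392148·T_AC.
ΣF_y = 0: T_AC·sin72° + T_BC·sin38° = 300.
Substitute: T_AC·(0.951057 + 0.392148·0.615661) = 300 → T_AC = 251.575 ≈ 251.6 N.
Then T_BC = 0.392148 × 251.575 = 98.65 N.

T_AC = 251.6 N, T_BC = 98.65 N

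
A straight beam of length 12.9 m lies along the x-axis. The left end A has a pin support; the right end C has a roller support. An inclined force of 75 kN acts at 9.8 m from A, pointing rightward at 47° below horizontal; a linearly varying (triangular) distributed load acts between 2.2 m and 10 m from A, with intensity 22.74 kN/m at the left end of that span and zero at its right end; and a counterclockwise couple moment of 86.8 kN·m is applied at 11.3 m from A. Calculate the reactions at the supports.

Resultant of the triangular load: ½ × 22.74 × 7.8 = 88.686 kN, acting at 4.8 m from A (one-third of the span from the peak).
Taking moments about A: C_y·12.9 − 75·sin47°·9.8 − (½·22.74·7.8)·4.8 + 86.8 = 0 → C_y = 876.438/12.9 = 67.9409 ≈ 67.94 kN.
ΣF_y = 0: A_y + 67.9409 − 75·sin47° − ½·22.74·7.8 = 0 → A_y = 75.60 kN.
ΣF_x = 0: A_x + 75·cos47° = 0 → A_x = -51.15 kN.

A_x = -51.15 kN, A_y = 75.60 kN, C_y = 67.94 kN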